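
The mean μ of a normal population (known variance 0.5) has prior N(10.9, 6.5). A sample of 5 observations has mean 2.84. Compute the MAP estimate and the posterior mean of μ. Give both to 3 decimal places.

MAP = 2.962; posterior mean = 2.962

Posterior for μ is Normal. Precision-weighted mean: (1/6.5·10.9 + 5/0.5·2.84) / (1/6.5 + 5/0.5) = 2.962.
A Normal posterior is symmetric, so mode = mean.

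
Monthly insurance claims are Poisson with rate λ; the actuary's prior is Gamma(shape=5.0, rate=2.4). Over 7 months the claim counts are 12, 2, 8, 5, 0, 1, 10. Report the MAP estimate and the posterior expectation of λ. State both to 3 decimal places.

λ_MAP = 4.468, E[λ|data] = 4.574

Σ counts = 38. Posterior: Gamma(shape = 5.0+38 = 43.0, rate = 2.4+7 = 9.4).
Mode = (α−1)/β = 42.0/9.4 = 4.468.
Mean = α/β = 43.0/9.4 = 4.574.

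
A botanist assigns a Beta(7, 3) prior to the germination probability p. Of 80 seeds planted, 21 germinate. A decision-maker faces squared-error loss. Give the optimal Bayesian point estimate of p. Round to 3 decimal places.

0.311

Posterior: Beta(7+21, 3+59) = Beta(28, 62).
Mode = (28−1)/(28+62−2) = 27/88 = 0.307.
Mean = 28/(28+62) = 28/90 = 0.311.
Squared-error loss ⇒ the optimal estimator is the posterior mean.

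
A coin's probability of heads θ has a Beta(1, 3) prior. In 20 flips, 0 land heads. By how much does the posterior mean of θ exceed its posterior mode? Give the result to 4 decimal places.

0.0417

Posterior: Beta(1+0, 3+20) = Beta(1, 23).
Since α = 1 ≤ 1 and β > 1, the Beta density is monotone decreasing on [0,1]; the mode is at 0.
Mean = 1/(1+23) = 0.0417.
Difference = 0.0417 − 0.0000 = 0.0417.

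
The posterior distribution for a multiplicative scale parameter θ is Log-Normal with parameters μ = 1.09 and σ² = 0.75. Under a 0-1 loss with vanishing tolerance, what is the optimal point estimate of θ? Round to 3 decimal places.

Mode = exp(μ − σ²) = exp(0.34) = 1.405.
Mean = exp(μ + σ²/2) = exp(1.465) = 4.328.
This is the posterior mode — the MAP estimate.

1.405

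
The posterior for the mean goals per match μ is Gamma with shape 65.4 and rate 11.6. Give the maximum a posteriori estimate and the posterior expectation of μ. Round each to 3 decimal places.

MAP = 5.552, posterior mean = 5.638

Mode = (α−1)/β = 64.4/11.6 = 5.552.
Mean = α/β = 65.4/11.6 = 5.638.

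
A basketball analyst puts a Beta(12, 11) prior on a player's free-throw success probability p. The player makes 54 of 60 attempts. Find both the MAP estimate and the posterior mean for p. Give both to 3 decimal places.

Posterior: Beta(12+54, 11+6) = Beta(66, 17).
Mode = (66−1)/(66+17−2) = 65/81 = 0.802.
Mean = 66/(66+17) = 66/83 = 0.795.
The posterior is left-skewed, so the mode exceeds the mean.

p_MAP = 0.802, E[p|data] = 0.795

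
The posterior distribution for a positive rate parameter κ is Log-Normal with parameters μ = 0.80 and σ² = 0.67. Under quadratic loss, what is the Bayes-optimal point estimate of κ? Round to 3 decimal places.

3.111

Mode = exp(μ − σ²) = exp(0.13) = 1.139.
Mean = exp(μ + σ²/2) = exp(1.135) = 3.111.
Quadratic loss ⇒ the optimal estimator is the posterior mean.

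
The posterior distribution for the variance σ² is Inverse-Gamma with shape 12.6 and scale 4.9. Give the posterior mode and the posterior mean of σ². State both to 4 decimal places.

Mode = β/(α+1) = 4.9/13.6 = 0.3603.
Mean = β/(α−1) = 4.9/11.6 = 0.4224.

σ²_MAP = 0.3603, E[σ²|data] = 0.4224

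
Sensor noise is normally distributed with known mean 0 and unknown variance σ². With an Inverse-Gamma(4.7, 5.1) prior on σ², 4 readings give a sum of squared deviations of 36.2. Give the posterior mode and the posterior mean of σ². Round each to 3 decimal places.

MAP: 3.013. Posterior mean: 4.070.

Posterior: Inverse-Gamma(shape = 4.7+4/2 = 6.7, scale = 5.1+36.2/2 = 23.2).
Mode = β/(α+1) = 23.2/7.7 = 3.013.
Mean = β/(α−1) = 23.2/5.7 = 4.070.
Right-skewed posterior ⇒ mode < mean.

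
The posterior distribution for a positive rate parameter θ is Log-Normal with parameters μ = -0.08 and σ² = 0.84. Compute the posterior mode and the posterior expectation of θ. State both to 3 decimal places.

Mode = exp(μ − σ²) = exp(-0.92) = 0.399.
Mean = exp(μ + σ²/2) = exp(0.340) = 1.405.

MAP: 0.399. Posterior mean: 1.405.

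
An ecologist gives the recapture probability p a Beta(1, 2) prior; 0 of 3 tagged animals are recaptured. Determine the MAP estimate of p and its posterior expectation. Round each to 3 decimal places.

Posterior: Beta(1+0, 2+3) = Beta(1, 5).
Since α = 1 ≤ 1 and β > 1, the Beta density is monotone decreasing on [0,1]; the mode is at 0.
Mean = 1/(1+5) = 0.167.
Right-skewed posterior ⇒ mode < mean.

MAP: 0.000. Posterior mean: 0.167.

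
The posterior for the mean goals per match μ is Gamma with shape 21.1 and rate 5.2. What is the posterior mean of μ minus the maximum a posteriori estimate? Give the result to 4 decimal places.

Mode = (α−1)/β = 20.1/5.2 = 3.8654.
Mean = α/β = 21.1/5.2 = 4.0577.
Difference = 4.0577 − 3.8654 = 0.1923.

0.1923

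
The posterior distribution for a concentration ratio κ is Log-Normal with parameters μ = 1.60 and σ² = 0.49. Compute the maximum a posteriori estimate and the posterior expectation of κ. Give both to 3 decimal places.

κ_MAP = 3.034, E[κ|data] = 6.328

Mode = exp(μ − σ²) = exp(1.11) = 3.034.
Mean = exp(μ + σ²/2) = exp(1.845) = 6.328.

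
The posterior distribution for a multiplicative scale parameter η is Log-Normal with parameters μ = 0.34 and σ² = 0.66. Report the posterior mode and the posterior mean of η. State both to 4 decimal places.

MAP: 0.7261. Posterior mean: 1.9542.

Mode = exp(μ − σ²) = exp(-0.32) = 0.7261.
Mean = exp(μ + σ²/2) = exp(0.670) = 1.9542.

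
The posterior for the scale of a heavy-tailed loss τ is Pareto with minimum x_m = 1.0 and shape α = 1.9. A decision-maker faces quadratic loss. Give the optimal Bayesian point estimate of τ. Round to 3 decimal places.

2.111

The Pareto density is strictly decreasing on [x_m, ∞), so the mode is x_m = 1.000.
Mean = α·x_m/(α−1) = 1.9·1.0/0.9 = 2.111.
Quadratic loss ⇒ the optimal estimator is the posterior mean.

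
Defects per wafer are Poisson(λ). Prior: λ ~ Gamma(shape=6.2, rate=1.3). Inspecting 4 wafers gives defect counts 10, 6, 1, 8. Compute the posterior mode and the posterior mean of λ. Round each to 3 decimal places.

λ_MAP = 5.698, E[λ|data] = 5.887

Σ counts = 25. Posterior: Gamma(shape = 6.2+25 = 31.2, rate = 1.3+4 = 5.3).
Mode = (α−1)/β = 30.2/5.3 = 5.698.
Mean = α/β = 31.2/5.3 = 5.887.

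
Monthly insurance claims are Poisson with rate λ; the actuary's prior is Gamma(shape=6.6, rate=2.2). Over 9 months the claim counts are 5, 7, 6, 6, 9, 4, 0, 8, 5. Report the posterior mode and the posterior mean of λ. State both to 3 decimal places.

MAP = 4.964, posterior mean = 5.054

Σ counts = 50. Posterior: Gamma(shape = 6.6+50 = 56.6, rate = 2.2+9 = 11.2).
Mode = (α−1)/β = 55.6/11.2 = 4.964.
Mean = α/β = 56.6/11.2 = 5.054.
The mean is pulled above the mode by the posterior's right skew.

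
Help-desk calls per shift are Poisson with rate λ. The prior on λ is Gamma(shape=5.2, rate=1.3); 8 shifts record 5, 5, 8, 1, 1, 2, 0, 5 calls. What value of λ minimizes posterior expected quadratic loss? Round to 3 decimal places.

3.462

Σ counts = 27. Posterior: Gamma(shape = 5.2+27 = 32.2, rate = 1.3+8 = 9.3).
Mode = (α−1)/β = 31.2/9.3 = 3.355.
Mean = α/β = 32.2/9.3 = 3.462.
Quadratic loss ⇒ the optimal estimator is the posterior mean.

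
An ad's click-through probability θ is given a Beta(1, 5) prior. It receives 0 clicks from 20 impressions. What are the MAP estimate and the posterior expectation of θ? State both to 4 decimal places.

MAP = 0.0000, posterior mean = 0.0385

Posterior: Beta(1+0, 5+20) = Beta(1, 25).
Since α = 1 ≤ 1 and β > 1, the Beta density is monotone decreasing on [0,1]; the mode is at 0.
Mean = 1/(1+25) = 0.0385.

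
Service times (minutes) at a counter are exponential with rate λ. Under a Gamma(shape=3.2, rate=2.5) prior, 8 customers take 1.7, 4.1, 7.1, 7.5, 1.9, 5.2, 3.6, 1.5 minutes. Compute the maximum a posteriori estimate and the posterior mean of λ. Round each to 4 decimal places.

Σ times = 32.6. Posterior: Gamma(shape = 3.2+8 = 11.2, rate = 2.5+32.6 = 35.1).
Mode = (α−1)/β = 10.2/35.1 = 0.2906.
Mean = α/β = 11.2/35.1 = 0.3191.

maximum a posteriori estimate = 0.2906, posterior mean = 0.3191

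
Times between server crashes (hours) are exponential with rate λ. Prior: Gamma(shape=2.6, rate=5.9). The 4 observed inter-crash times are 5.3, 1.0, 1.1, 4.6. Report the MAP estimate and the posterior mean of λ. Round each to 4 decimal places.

Σ times = 12.0. Posterior: Gamma(shape = 2.6+4 = 6.6, rate = 5.9+12.0 = 17.9).
Mode = (α−1)/β = 5.6/17.9 = 0.3128.
Mean = α/β = 6.6/17.9 = 0.3687.

MAP = 0.3128; posterior mean = 0.3687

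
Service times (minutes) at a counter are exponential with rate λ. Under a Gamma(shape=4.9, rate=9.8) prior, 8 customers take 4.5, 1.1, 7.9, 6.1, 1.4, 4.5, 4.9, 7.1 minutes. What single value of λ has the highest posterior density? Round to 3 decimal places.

Σ times = 37.5. Posterior: Gamma(shape = 4.9+8 = 12.9, rate = 9.8+37.5 = 47.3).
Mode = (α−1)/β = 11.9/47.3 = 0.252.
Mean = α/β = 12.9/47.3 = 0.273.
This is the posterior mode — the MAP estimate.

0.252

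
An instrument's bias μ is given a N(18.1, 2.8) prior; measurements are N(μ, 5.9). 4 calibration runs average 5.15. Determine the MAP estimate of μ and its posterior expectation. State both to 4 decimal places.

Posterior for μ is Normal. Precision-weighted mean: (1/2.8·18.1 + 4/5.9·5.15) / (1/2.8 + 4/5.9) = 9.6181.
A Normal posterior is symmetric, so mode = mean.

MAP = 9.6181; posterior mean = 9.6181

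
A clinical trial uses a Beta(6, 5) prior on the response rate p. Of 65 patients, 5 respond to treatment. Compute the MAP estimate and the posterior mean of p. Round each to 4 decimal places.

Posterior: Beta(6+5, 5+60) = Beta(11, 65).
Mode = (11−1)/(11+65−2) = 10/74 = 0.1351.
Mean = 11/(11+65) = 11/76 = 0.1447.
Mean > mode: the posterior has a right tail.

MAP: 0.1351. Posterior mean: 0.1447.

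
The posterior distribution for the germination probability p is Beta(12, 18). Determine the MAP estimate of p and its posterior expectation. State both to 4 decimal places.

Mode = (12−1)/(12+18−2) = 11/28 = 0.3929.
Mean = 12/(12+18) = 12/30 = 0.4000.

MAP = 0.3929, posterior mean = 0.4000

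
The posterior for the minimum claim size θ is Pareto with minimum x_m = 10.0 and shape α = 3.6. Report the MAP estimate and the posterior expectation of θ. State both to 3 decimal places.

The Pareto density is strictly decreasing on [x_m, ∞), so the mode is x_m = 10.000.
Mean = α·x_m/(α−1) = 3.6·10.0/2.6 = 13.846.

MAP estimate = 10.000, posterior expectation = 13.846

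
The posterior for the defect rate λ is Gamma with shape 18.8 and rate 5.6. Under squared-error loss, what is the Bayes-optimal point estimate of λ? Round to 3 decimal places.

Mode = (α−1)/β = 17.8/5.6 = 3.179.
Mean = α/β = 18.8/5.6 = 3.357.
Squared-error loss ⇒ the optimal estimator is the posterior mean.

3.357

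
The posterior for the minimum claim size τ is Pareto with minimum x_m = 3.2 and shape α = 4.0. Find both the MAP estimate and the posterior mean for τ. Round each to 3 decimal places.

τ_MAP = 3.200, E[τ|data] = 4.267

The Pareto density is strictly decreasing on [x_m, ∞), so the mode is x_m = 3.200.
Mean = α·x_m/(α−1) = 4.0·3.2/3.0 = 4.267.
The posterior is right-skewed, so the mean exceeds the mode.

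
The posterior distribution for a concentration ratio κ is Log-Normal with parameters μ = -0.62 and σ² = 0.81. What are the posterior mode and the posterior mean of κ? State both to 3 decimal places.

posterior mode = 0.239, posterior mean = 0.807

Mode = exp(μ − σ²) = exp(-1.43) = 0.239.
Mean = exp(μ + σ²/2) = exp(-0.215) = 0.807.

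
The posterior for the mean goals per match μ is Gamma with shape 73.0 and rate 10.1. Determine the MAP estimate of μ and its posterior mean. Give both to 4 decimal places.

Mode = (α−1)/β = 72.0/10.1 = 7.1287.
Mean = α/β = 73.0/10.1 = 7.2277.
Right-skewed posterior ⇒ mode < mean.

μ_MAP = 7.1287, E[μ|data] = 7.2277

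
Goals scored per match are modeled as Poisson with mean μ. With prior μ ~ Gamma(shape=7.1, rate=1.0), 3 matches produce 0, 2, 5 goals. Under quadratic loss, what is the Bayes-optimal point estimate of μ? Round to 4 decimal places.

3.5250

Σ counts = 7. Posterior: Gamma(shape = 7.1+7 = 14.1, rate = 1.0+3 = 4.0).
Mode = (α−1)/β = 13.1/4.0 = 3.2750.
Mean = α/β = 14.1/4.0 = 3.5250.
Quadratic loss ⇒ the optimal estimator is the posterior mean.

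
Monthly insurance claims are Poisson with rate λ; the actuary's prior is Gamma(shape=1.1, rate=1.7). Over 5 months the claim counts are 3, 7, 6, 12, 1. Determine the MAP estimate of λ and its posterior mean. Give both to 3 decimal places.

Σ counts = 29. Posterior: Gamma(shape = 1.1+29 = 30.1, rate = 1.7+5 = 6.7).
Mode = (α−1)/β = 29.1/6.7 = 4.343.
Mean = α/β = 30.1/6.7 = 4.493.
The mean is pulled above the mode by the posterior's right skew.

MAP = 4.343; posterior mean = 4.493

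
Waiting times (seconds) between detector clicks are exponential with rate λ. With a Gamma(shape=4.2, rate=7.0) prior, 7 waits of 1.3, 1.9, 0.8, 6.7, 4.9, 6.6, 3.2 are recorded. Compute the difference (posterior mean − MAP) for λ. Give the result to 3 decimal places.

0.031

Σ times = 25.4. Posterior: Gamma(shape = 4.2+7 = 11.2, rate = 7.0+25.4 = 32.4).
Mode = (α−1)/β = 10.2/32.4 = 0.315.
Mean = α/β = 11.2/32.4 = 0.346.
Difference = 0.346 − 0.315 = 0.031.
The mean is pulled above the mode by the posterior's right skew.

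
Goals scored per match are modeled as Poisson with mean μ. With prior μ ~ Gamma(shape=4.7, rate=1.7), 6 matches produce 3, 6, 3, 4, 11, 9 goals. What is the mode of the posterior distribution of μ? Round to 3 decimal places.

5.156

Σ counts = 36. Posterior: Gamma(shape = 4.7+36 = 40.7, rate = 1.7+6 = 7.7).
Mode = (α−1)/β = 39.7/7.7 = 5.156.
Mean = α/β = 40.7/7.7 = 5.286.
This is the posterior mode — the MAP estimate.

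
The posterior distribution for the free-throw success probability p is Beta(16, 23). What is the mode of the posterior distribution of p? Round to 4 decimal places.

Mode = (16−1)/(16+23−2) = 15/37 = 0.4054.
Mean = 16/(16+23) = 16/39 = 0.4103.
This is the posterior mode — the MAP estimate.

0.4054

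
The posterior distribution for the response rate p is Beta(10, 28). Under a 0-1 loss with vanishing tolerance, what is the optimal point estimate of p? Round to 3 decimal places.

0.250

Mode = (10−1)/(10+28−2) = 9/36 = 0.250.
Mean = 10/(10+28) = 10/38 = 0.263.
This is the posterior mode — the MAP estimate.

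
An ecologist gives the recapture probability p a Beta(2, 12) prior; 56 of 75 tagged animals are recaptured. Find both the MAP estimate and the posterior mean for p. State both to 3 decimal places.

Posterior: Beta(2+56, 12+19) = Beta(58, 31).
Mode = (58−1)/(58+31−2) = 57/87 = 0.655.
Mean = 58/(58+31) = 58/89 = 0.652.

MAP = 0.655, posterior mean = 0.652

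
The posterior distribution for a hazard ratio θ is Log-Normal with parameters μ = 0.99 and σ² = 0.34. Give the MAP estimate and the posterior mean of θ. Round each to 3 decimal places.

MAP = 1.916, posterior mean = 3.190

Mode = exp(μ − σ²) = exp(0.65) = 1.916.
Mean = exp(μ + σ²/2) = exp(1.160) = 3.190.
Mean > mode: the posterior has a right tail.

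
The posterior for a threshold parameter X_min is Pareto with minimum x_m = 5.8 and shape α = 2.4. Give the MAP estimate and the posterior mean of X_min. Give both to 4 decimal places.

X_min_MAP = 5.8000, E[X_min|data] = 9.9429

The Pareto density is strictly decreasing on [x_m, ∞), so the mode is x_m = 5.8000.
Mean = α·x_m/(α−1) = 2.4·5.8/1.4 = 9.9429.
The mean is pulled above the mode by the posterior's right skew.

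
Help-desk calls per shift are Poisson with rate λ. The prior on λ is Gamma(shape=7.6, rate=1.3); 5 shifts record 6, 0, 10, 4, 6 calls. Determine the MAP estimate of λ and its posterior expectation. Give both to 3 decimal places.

Σ counts = 26. Posterior: Gamma(shape = 7.6+26 = 33.6, rate = 1.3+5 = 6.3).
Mode = (α−1)/β = 32.6/6.3 = 5.175.
Mean = α/β = 33.6/6.3 = 5.333.
Mean > mode: the posterior has a right tail.

MAP: 5.175. Posterior mean: 5.333.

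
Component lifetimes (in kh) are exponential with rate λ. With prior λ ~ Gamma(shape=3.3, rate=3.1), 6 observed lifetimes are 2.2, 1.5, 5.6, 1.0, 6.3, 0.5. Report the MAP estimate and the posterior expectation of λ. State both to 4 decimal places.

λ_MAP = 0.4109, E[λ|data] = 0.4604

Σ times = 17.1. Posterior: Gamma(shape = 3.3+6 = 9.3, rate = 3.1+17.1 = 20.2).
Mode = (α−1)/β = 8.3/20.2 = 0.4109.
Mean = α/β = 9.3/20.2 = 0.4604.
The posterior is right-skewed, so the mean exceeds the mode.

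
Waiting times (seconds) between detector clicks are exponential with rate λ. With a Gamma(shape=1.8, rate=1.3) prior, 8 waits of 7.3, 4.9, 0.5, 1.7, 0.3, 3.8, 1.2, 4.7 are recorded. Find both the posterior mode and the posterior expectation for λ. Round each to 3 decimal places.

λ_MAP = 0.342, E[λ|data] = 0.381

Σ times = 24.4. Posterior: Gamma(shape = 1.8+8 = 9.8, rate = 1.3+24.4 = 25.7).
Mode = (α−1)/β = 8.8/25.7 = 0.342.
Mean = α/β = 9.8/25.7 = 0.381.
Right-skewed posterior ⇒ mode < mean.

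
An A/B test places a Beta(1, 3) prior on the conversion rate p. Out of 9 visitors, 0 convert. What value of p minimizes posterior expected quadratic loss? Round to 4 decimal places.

0.0769

Posterior: Beta(1+0, 3+9) = Beta(1, 12).
Since α = 1 ≤ 1 and β > 1, the Beta density is monotone decreasing on [0,1]; the mode is at 0.
Mean = 1/(1+12) = 0.0769.
Quadratic loss ⇒ the optimal estimator is the posterior mean.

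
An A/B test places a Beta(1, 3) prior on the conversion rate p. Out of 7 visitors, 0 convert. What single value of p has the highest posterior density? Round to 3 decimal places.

0.000

Posterior: Beta(1+0, 3+7) = Beta(1, 10).
Since α = 1 ≤ 1 and β > 1, the Beta density is monotone decreasing on [0,1]; the mode is at 0.
Mean = 1/(1+10) = 0.091.
This is the posterior mode — the MAP estimate.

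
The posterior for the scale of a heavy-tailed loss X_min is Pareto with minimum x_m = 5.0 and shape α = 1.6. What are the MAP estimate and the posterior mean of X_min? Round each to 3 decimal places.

The Pareto density is strictly decreasing on [x_m, ∞), so the mode is x_m = 5.000.
Mean = α·x_m/(α−1) = 1.6·5.0/0.6 = 13.333.
Mean > mode: the posterior has a right tail.

MAP estimate = 5.000, posterior mean = 13.333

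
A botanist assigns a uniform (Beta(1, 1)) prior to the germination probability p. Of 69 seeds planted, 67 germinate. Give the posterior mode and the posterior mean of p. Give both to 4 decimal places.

MAP: 0.9710. Posterior mean: 0.9577.

Posterior: Beta(1+67, 1+2) = Beta(68, 3).
Mode = (68−1)/(68+3−2) = 67/69 = 0.9710.
With a flat prior the MAP equals the MLE, 67/69.
Mean = 68/(68+3) = 68/71 = 0.9577.
The mean is pulled below the mode by the posterior's left skew.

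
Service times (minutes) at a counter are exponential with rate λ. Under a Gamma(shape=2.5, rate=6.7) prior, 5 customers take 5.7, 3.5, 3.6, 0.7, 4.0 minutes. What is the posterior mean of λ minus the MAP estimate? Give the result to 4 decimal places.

0.0413

Σ times = 17.5. Posterior: Gamma(shape = 2.5+5 = 7.5, rate = 6.7+17.5 = 24.2).
Mode = (α−1)/β = 6.5/24.2 = 0.2686.
Mean = α/β = 7.5/24.2 = 0.3099.
Difference = 0.3099 − 0.2686 = 0.0413.
Mean > mode: the posterior has a right tail.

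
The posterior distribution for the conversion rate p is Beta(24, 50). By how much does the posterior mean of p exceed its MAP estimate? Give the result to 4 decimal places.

Mode = (24−1)/(24+50−2) = 23/72 = 0.3194.
Mean = 24/(24+50) = 24/74 = 0.3243.
Difference = 0.3243 − 0.3194 = 0.0049.
The posterior is right-skewed, so the mean exceeds the mode.

0.0049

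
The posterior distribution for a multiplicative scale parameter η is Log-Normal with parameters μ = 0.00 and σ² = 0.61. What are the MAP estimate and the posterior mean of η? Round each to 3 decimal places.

MAP: 0.543. Posterior mean: 1.357.

Mode = exp(μ − σ²) = exp(-0.61) = 0.543.
Mean = exp(μ + σ²/2) = exp(0.305) = 1.357.
Right-skewed posterior ⇒ mode < mean.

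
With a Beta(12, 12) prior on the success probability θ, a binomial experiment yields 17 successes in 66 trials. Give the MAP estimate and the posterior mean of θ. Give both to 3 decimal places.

Posterior: Beta(12+17, 12+49) = Beta(29, 61).
Mode = (29−1)/(29+61−2) = 28/88 = 0.318.
Mean = 29/(29+61) = 29/90 = 0.322.

MAP: 0.318. Posterior mean: 0.322.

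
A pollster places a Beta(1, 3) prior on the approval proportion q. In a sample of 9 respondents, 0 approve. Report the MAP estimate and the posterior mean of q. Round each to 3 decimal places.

q_MAP = 0.000, E[q|data] = 0.077

Posterior: Beta(1+0, 3+9) = Beta(1, 12).
Since α = 1 ≤ 1 and β > 1, the Beta density is monotone decreasing on [0,1]; the mode is at 0.
Mean = 1/(1+12) = 0.077.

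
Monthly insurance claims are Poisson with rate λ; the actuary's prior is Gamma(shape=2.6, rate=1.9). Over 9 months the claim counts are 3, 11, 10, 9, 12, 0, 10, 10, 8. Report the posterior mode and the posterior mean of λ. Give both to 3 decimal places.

posterior mode = 6.844, posterior mean = 6.936

Σ counts = 73. Posterior: Gamma(shape = 2.6+73 = 75.6, rate = 1.9+9 = 10.9).
Mode = (α−1)/β = 74.6/10.9 = 6.844.
Mean = α/β = 75.6/10.9 = 6.936.
The posterior is right-skewed, so the mean exceeds the mode.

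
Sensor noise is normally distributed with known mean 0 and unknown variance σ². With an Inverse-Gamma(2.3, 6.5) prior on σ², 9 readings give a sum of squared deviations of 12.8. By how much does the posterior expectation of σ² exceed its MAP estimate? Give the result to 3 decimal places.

0.570

Posterior: Inverse-Gamma(shape = 2.3+9/2 = 6.8, scale = 6.5+12.8/2 = 12.9).
Mode = β/(α+1) = 12.9/7.8 = 1.654.
Mean = β/(α−1) = 12.9/5.8 = 2.224.
Difference = 2.224 − 1.654 = 0.570.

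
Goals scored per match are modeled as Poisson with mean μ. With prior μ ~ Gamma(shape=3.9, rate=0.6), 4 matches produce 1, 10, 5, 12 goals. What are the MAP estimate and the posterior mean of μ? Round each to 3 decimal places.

MAP = 6.717, posterior mean = 6.935

Σ counts = 28. Posterior: Gamma(shape = 3.9+28 = 31.9, rate = 0.6+4 = 4.6).
Mode = (α−1)/β = 30.9/4.6 = 6.717.
Mean = α/β = 31.9/4.6 = 6.935.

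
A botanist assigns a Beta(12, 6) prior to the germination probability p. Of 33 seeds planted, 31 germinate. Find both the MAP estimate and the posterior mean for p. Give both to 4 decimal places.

MAP estimate = 0.8571, posterior mean = 0.8431

Posterior: Beta(12+31, 6+2) = Beta(43, 8).
Mode = (43−1)/(43+8−2) = 42/49 = 0.8571.
Mean = 43/(43+8) = 43/51 = 0.8431.
The mean is pulled below the mode by the posterior's left skew.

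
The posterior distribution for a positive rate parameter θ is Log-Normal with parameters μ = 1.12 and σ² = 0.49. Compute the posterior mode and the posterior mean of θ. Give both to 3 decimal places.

posterior mode = 1.878, posterior mean = 3.916

Mode = exp(μ − σ²) = exp(0.63) = 1.878.
Mean = exp(μ + σ²/2) = exp(1.365) = 3.916.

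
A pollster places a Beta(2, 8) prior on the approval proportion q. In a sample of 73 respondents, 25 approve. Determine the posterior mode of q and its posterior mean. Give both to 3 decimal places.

MAP: 0.321. Posterior mean: 0.325.

Posterior: Beta(2+25, 8+48) = Beta(27, 56).
Mode = (27−1)/(27+56−2) = 26/81 = 0.321.
Mean = 27/(27+56) = 27/83 = 0.325.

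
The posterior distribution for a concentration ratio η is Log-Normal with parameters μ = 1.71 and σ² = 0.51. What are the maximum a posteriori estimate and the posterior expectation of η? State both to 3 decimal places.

Mode = exp(μ − σ²) = exp(1.20) = 3.320.
Mean = exp(μ + σ²/2) = exp(1.965) = 7.135.
The mean is pulled above the mode by the posterior's right skew.

MAP = 3.320, posterior mean = 7.135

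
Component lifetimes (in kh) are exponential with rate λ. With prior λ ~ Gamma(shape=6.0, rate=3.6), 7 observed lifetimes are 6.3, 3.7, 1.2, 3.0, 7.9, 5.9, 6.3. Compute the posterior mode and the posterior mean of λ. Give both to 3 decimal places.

Σ times = 34.3. Posterior: Gamma(shape = 6.0+7 = 13.0, rate = 3.6+34.3 = 37.9).
Mode = (α−1)/β = 12.0/37.9 = 0.317.
Mean = α/β = 13.0/37.9 = 0.343.
Mean > mode: the posterior has a right tail.

MAP = 0.317; posterior mean = 0.343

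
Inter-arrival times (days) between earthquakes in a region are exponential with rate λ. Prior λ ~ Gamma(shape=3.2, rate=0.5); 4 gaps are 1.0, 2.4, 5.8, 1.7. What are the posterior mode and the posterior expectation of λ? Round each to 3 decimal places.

Σ times = 10.9. Posterior: Gamma(shape = 3.2+4 = 7.2, rate = 0.5+10.9 = 11.4).
Mode = (α−1)/β = 6.2/11.4 = 0.544.
Mean = α/β = 7.2/11.4 = 0.632.
Right-skewed posterior ⇒ mode < mean.

MAP: 0.544. Posterior mean: 0.632.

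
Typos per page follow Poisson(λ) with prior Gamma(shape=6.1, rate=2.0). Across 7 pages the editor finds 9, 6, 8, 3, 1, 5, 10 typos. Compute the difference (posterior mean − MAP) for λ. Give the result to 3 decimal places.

Σ counts = 42. Posterior: Gamma(shape = 6.1+42 = 48.1, rate = 2.0+7 = 9.0).
Mode = (α−1)/β = 47.1/9.0 = 5.233.
Mean = α/β = 48.1/9.0 = 5.344.
Difference = 5.344 − 5.233 = 0.111.

0.111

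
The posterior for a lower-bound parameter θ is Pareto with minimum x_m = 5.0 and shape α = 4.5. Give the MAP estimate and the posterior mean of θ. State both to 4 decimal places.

The Pareto density is strictly decreasing on [x_m, ∞), so the mode is x_m = 5.0000.
Mean = α·x_m/(α−1) = 4.5·5.0/3.5 = 6.4286.
Mean > mode: the posterior has a right tail.

MAP estimate = 5.0000, posterior mean = 6.4286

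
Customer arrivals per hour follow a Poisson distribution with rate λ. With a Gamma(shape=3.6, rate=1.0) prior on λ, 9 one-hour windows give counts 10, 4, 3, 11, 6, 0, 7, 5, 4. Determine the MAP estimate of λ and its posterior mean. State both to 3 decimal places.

MAP = 5.260, posterior mean = 5.360

Σ counts = 50. Posterior: Gamma(shape = 3.6+50 = 53.6, rate = 1.0+9 = 10.0).
Mode = (α−1)/β = 52.6/10.0 = 5.260.
Mean = α/β = 53.6/10.0 = 5.360.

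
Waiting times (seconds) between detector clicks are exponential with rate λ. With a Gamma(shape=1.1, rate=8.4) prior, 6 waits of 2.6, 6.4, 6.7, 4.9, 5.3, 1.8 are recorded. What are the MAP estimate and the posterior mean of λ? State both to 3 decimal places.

Σ times = 27.7. Posterior: Gamma(shape = 1.1+6 = 7.1, rate = 8.4+27.7 = 36.1).
Mode = (α−1)/β = 6.1/36.1 = 0.169.
Mean = α/β = 7.1/36.1 = 0.197.

MAP: 0.169. Posterior mean: 0.197.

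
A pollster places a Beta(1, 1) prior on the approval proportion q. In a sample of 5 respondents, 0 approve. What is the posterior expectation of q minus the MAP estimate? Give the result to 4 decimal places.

Posterior: Beta(1+0, 1+5) = Beta(1, 6).
Since α = 1 ≤ 1 and β > 1, the Beta density is monotone decreasing on [0,1]; the mode is at 0.
Mean = 1/(1+6) = 0.1429.
Difference = 0.1429 − 0.0000 = 0.1429.
The mean is pulled above the mode by the posterior's right skew.

0.1429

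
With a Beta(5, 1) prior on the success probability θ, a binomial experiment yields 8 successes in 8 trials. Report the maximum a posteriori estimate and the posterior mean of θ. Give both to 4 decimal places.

Posterior: Beta(5+8, 1+0) = Beta(13, 1).
Since β = 1 ≤ 1 and α > 1, the Beta density is monotone increasing on [0,1]; the mode is at 1.
Mean = 13/(13+1) = 0.9286.

MAP: 1.0000. Posterior mean: 0.9286.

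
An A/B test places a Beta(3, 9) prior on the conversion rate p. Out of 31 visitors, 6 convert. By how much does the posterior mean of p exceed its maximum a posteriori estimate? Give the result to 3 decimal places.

0.014

Posterior: Beta(3+6, 9+25) = Beta(9, 34).
Mode = (9−1)/(9+34−2) = 8/41 = 0.195.
Mean = 9/(9+34) = 9/43 = 0.209.
Difference = 0.209 − 0.195 = 0.014.
The mean is pulled above the mode by the posterior's right skew.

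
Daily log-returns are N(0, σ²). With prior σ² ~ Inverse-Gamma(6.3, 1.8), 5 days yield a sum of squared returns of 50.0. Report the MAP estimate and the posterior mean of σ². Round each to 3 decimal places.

Posterior: Inverse-Gamma(shape = 6.3+5/2 = 8.8, scale = 1.8+50.0/2 = 26.8).
Mode = β/(α+1) = 26.8/9.8 = 2.735.
Mean = β/(α−1) = 26.8/7.8 = 3.436.

σ²_MAP = 2.735, E[σ²|data] = 3.436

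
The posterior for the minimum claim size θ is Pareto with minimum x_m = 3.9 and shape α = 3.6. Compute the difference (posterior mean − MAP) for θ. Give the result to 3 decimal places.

1.500

The Pareto density is strictly decreasing on [x_m, ∞), so the mode is x_m = 3.900.
Mean = α·x_m/(α−1) = 3.6·3.9/2.6 = 5.400.
Difference = 5.400 − 3.900 = 1.500.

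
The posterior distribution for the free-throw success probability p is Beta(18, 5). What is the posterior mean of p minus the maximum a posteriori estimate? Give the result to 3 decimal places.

-0.027

Mode = (18−1)/(18+5−2) = 17/21 = 0.810.
Mean = 18/(18+5) = 18/23 = 0.783.
Difference = 0.783 − 0.810 = -0.027.
Mode > mean: the posterior has a left tail.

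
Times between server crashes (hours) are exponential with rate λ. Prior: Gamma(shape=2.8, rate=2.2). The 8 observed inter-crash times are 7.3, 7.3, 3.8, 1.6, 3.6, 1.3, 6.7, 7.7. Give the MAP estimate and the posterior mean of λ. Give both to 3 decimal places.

Σ times = 39.3. Posterior: Gamma(shape = 2.8+8 = 10.8, rate = 2.2+39.3 = 41.5).
Mode = (α−1)/β = 9.8/41.5 = 0.236.
Mean = α/β = 10.8/41.5 = 0.260.

MAP = 0.236, posterior mean = 0.260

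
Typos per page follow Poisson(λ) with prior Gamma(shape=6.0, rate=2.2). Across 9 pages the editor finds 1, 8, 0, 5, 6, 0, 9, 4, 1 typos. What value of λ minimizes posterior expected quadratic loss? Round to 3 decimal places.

Σ counts = 34. Posterior: Gamma(shape = 6.0+34 = 40.0, rate = 2.2+9 = 11.2).
Mode = (α−1)/β = 39.0/11.2 = 3.482.
Mean = α/β = 40.0/11.2 = 3.571.
Quadratic loss ⇒ the optimal estimator is the posterior mean.

3.571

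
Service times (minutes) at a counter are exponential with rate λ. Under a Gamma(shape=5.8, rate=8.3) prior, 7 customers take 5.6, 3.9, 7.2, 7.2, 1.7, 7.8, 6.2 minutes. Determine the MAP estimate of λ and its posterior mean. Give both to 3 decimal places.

λ_MAP = 0.246, E[λ|data] = 0.267

Σ times = 39.6. Posterior: Gamma(shape = 5.8+7 = 12.8, rate = 8.3+39.6 = 47.9).
Mode = (α−1)/β = 11.8/47.9 = 0.246.
Mean = α/β = 12.8/47.9 = 0.267.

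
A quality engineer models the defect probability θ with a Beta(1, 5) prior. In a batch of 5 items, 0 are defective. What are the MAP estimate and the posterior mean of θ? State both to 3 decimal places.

θ_MAP = 0.000, E[θ|data] = 0.091

Posterior: Beta(1+0, 5+5) = Beta(1, 10).
Since α = 1 ≤ 1 and β > 1, the Beta density is monotone decreasing on [0,1]; the mode is at 0.
Mean = 1/(1+10) = 0.091.
Right-skewed posterior ⇒ mode < mean.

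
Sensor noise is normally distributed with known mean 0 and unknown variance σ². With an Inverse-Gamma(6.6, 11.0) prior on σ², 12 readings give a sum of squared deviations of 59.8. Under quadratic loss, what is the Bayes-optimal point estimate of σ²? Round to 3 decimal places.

3.526

Posterior: Inverse-Gamma(shape = 6.6+12/2 = 12.6, scale = 11.0+59.8/2 = 40.9).
Mode = β/(α+1) = 40.9/13.6 = 3.007.
Mean = β/(α−1) = 40.9/11.6 = 3.526.
Quadratic loss ⇒ the optimal estimator is the posterior mean.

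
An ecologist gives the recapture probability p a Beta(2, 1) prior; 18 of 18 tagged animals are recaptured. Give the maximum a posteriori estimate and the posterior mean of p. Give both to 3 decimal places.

MAP: 1.000. Posterior mean: 0.952.

Posterior: Beta(2+18, 1+0) = Beta(20, 1).
Since β = 1 ≤ 1 and α > 1, the Beta density is monotone increasing on [0,1]; the mode is at 1.
Mean = 20/(20+1) = 0.952.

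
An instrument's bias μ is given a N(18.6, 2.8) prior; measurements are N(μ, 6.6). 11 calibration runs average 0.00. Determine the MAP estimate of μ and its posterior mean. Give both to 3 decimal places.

Posterior for μ is Normal. Precision-weighted mean: (1/2.8·18.6 + 11/6.6·0.00) / (1/2.8 + 11/6.6) = 3.282.
A Normal posterior is symmetric, so mode = mean.

MAP = 3.282; posterior mean = 3.282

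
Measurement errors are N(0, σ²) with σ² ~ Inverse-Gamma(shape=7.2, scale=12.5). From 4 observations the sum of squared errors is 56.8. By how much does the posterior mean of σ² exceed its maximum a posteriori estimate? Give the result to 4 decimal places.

Posterior: Inverse-Gamma(shape = 7.2+4/2 = 9.2, scale = 12.5+56.8/2 = 40.9).
Mode = β/(α+1) = 40.9/10.2 = 4.0098.
Mean = β/(α−1) = 40.9/8.2 = 4.9878.
Difference = 4.9878 − 4.0098 = 0.9780.

0.9780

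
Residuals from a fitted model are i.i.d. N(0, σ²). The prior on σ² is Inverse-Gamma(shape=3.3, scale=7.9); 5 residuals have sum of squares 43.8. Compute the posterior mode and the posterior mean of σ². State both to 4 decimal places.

MAP = 4.3824; posterior mean = 6.2083

Posterior: Inverse-Gamma(shape = 3.3+5/2 = 5.8, scale = 7.9+43.8/2 = 29.8).
Mode = β/(α+1) = 29.8/6.8 = 4.3824.
Mean = β/(α−1) = 29.8/4.8 = 6.2083.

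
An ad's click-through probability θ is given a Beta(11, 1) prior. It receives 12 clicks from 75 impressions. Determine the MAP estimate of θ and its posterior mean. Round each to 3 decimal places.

Posterior: Beta(11+12, 1+63) = Beta(23, 64).
Mode = (23−1)/(23+64−2) = 22/85 = 0.259.
Mean = 23/(23+64) = 23/87 = 0.264.

MAP estimate = 0.259, posterior mean = 0.264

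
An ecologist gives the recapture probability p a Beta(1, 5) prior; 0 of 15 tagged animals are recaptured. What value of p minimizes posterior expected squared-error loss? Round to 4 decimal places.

0.0476

Posterior: Beta(1+0, 5+15) = Beta(1, 20).
Since α = 1 ≤ 1 and β > 1, the Beta density is monotone decreasing on [0,1]; the mode is at 0.
Mean = 1/(1+20) = 0.0476.
Squared-error loss ⇒ the optimal estimator is the posterior mean.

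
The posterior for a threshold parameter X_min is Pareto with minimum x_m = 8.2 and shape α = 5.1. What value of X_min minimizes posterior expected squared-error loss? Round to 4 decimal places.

10.2000

The Pareto density is strictly decreasing on [x_m, ∞), so the mode is x_m = 8.2000.
Mean = α·x_m/(α−1) = 5.1·8.2/4.1 = 10.2000.
Squared-error loss ⇒ the optimal estimator is the posterior mean.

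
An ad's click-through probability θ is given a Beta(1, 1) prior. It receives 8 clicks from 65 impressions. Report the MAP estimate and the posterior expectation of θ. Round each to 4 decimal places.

θ_MAP = 0.1231, E[θ|data] = 0.1343

Posterior: Beta(1+8, 1+57) = Beta(9, 58).
Mode = (9−1)/(9+58−2) = 8/65 = 0.1231.
With a flat prior the MAP equals the MLE, 8/65.
Mean = 9/(9+58) = 9/67 = 0.1343.
The posterior is right-skewed, so the mean exceeds the mode.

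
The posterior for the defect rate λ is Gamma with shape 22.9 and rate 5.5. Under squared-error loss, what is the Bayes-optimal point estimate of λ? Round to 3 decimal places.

4.164

Mode = (α−1)/β = 21.9/5.5 = 3.982.
Mean = α/β = 22.9/5.5 = 4.164.
Squared-error loss ⇒ the optimal estimator is the posterior mean.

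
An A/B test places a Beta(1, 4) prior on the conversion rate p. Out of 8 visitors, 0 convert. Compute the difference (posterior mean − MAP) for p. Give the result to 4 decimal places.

Posterior: Beta(1+0, 4+8) = Beta(1, 12).
Since α = 1 ≤ 1 and β > 1, the Beta density is monotone decreasing on [0,1]; the mode is at 0.
Mean = 1/(1+12) = 0.0769.
Difference = 0.0769 − 0.0000 = 0.0769.

0.0769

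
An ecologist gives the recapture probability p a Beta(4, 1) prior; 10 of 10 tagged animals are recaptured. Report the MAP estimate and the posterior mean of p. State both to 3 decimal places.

MAP: 1.000. Posterior mean: 0.933.

Posterior: Beta(4+10, 1+0) = Beta(14, 1).
Since β = 1 ≤ 1 and α > 1, the Beta density is monotone increasing on [0,1]; the mode is at 1.
Mean = 14/(14+1) = 0.933.
Left-skewed posterior ⇒ mean < mode.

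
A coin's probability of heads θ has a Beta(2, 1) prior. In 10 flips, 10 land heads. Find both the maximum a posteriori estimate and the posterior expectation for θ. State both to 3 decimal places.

Posterior: Beta(2+10, 1+0) = Beta(12, 1).
Since β = 1 ≤ 1 and α > 1, the Beta density is monotone increasing on [0,1]; the mode is at 1.
Mean = 12/(12+1) = 0.923.

MAP = 1.000, posterior mean = 0.923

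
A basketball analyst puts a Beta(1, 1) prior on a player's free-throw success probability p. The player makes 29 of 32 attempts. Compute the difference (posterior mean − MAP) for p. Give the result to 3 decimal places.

Posterior: Beta(1+29, 1+3) = Beta(30, 4).
Mode = (30−1)/(30+4−2) = 29/32 = 0.906.
With a flat prior the MAP equals the MLE, 29/32.
Mean = 30/(30+4) = 30/34 = 0.882.
Difference = 0.882 − 0.906 = -0.024.
Mode > mean: the posterior has a left tail.

-0.024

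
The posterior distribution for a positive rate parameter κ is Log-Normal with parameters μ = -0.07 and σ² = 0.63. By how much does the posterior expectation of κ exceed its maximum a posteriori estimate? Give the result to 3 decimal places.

Mode = exp(μ − σ²) = exp(-0.70) = 0.497.
Mean = exp(μ + σ²/2) = exp(0.245) = 1.278.
Difference = 1.278 − 0.497 = 0.781.

0.781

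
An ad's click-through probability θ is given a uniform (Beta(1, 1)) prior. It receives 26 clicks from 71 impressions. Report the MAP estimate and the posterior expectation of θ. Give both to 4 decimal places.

MAP = 0.3662; posterior mean = 0.3699

Posterior: Beta(1+26, 1+45) = Beta(27, 46).
Mode = (27−1)/(27+46−2) = 26/71 = 0.3662.
Mean = 27/(27+46) = 27/73 = 0.3699.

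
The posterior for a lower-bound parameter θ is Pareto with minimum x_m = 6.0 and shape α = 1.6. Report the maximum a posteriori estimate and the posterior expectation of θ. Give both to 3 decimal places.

θ_MAP = 6.000, E[θ|data] = 16.000

The Pareto density is strictly decreasing on [x_m, ∞), so the mode is x_m = 6.000.
Mean = α·x_m/(α−1) = 1.6·6.0/0.6 = 16.000.
Mean > mode: the posterior has a right tail.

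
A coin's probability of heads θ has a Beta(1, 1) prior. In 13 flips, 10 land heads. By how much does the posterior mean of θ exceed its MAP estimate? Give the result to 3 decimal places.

Posterior: Beta(1+10, 1+3) = Beta(11, 4).
Mode = (11−1)/(11+4−2) = 10/13 = 0.769.
With a flat prior the MAP equals the MLE, 10/13.
Mean = 11/(11+4) = 11/15 = 0.733.
Difference = 0.733 − 0.769 = -0.036.
The posterior is left-skewed, so the mode exceeds the mean.

-0.036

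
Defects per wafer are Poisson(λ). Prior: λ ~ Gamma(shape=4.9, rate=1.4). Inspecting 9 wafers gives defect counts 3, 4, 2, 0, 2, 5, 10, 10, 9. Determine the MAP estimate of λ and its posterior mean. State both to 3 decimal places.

MAP = 4.702; posterior mean = 4.798

Σ counts = 45. Posterior: Gamma(shape = 4.9+45 = 49.9, rate = 1.4+9 = 10.4).
Mode = (α−1)/β = 48.9/10.4 = 4.702.
Mean = α/β = 49.9/10.4 = 4.798.
The posterior is right-skewed, so the mean exceeds the mode.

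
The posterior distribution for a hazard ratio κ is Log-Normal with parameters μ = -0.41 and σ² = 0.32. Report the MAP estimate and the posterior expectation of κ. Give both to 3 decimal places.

MAP: 0.482. Posterior mean: 0.779.

Mode = exp(μ − σ²) = exp(-0.73) = 0.482.
Mean = exp(μ + σ²/2) = exp(-0.250) = 0.779.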